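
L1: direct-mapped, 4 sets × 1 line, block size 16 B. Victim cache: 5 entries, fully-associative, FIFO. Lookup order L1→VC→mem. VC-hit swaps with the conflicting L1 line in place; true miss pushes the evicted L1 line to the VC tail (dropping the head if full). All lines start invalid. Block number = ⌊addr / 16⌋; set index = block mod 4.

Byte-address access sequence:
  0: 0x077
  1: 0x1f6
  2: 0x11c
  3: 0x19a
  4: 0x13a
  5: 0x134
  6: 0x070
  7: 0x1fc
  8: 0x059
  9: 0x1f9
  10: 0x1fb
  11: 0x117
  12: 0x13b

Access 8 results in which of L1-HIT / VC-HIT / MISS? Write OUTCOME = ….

  [0] addr=0x77 blk=7 s=3: MISS | VC []
  [1] addr=0x1f6 blk=31 s=3: MISS | VC [7]
  [2] addr=0x11c blk=17 s=1: MISS | VC [7]
  [3] addr=0x19a blk=25 s=1: MISS | VC [7, 17]
  [4] addr=0x13a blk=19 s=3: MISS | VC [7, 17, 31]
  [5] addr=0x134 blk=19 s=3: L1-HIT | VC [7, 17, 31]
  [6] addr=0x70 blk=7 s=3: VC-HIT | VC [19, 17, 31]
  [7] addr=0x1fc blk=31 s=3: VC-HIT | VC [19, 17, 7]
  [8] addr=0x59 blk=5 s=1: MISS | VC [19, 17, 7, 25]
  [9] addr=0x1f9 blk=31 s=3: L1-HIT | VC [19, 17, 7, 25]
  [10] addr=0x1fb blk=31 s=3: L1-HIT | VC [19, 17, 7, 25]
  [11] addr=0x117 blk=17 s=1: VC-HIT | VC [19, 5, 7, 25]
  [12] addr=0x13b blk=19 s=3: VC-HIT | VC [31, 5, 7, 25]

OUTCOME = MISS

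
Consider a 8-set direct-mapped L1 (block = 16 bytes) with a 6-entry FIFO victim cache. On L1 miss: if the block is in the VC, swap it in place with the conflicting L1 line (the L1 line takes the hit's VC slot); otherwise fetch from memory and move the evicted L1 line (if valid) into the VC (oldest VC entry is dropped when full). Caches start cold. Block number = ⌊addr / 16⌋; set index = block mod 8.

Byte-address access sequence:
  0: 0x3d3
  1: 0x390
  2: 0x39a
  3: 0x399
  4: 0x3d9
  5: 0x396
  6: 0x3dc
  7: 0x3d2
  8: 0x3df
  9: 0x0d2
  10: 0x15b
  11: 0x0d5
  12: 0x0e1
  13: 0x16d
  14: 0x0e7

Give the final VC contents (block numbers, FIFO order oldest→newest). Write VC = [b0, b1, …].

VC = [61, 21, 22]

0: 0x3d3 (blk 61, set 5) → MISS  vc=[]
1: 0x390 (blk 57, set 1) → MISS  vc=[]
2: 0x39a (blk 57, set 1) → L1-HIT  vc=[]
3: 0x399 (blk 57, set 1) → L1-HIT  vc=[]
4: 0x3d9 (blk 61, set 5) → L1-HIT  vc=[]
5: 0x396 (blk 57, set 1) → L1-HIT  vc=[]
6: 0x3dc (blk 61, set 5) → L1-HIT  vc=[]
7: 0x3d2 (blk 61, set 5) → L1-HIT  vc=[]
8: 0x3df (blk 61, set 5) → L1-HIT  vc=[]
9: 0xd2 (blk 13, set 5) → MISS  vc=[61]
10: 0x15b (blk 21, set 5) → MISS  vc=[61, 13]
11: 0xd5 (blk 13, set 5) → VC-HIT  vc=[61, 21]
12: 0xe1 (blk 14, set 6) → MISS  vc=[61, 21]
13: 0x16d (blk 22, set 6) → MISS  vc=[61, 21, 14]
14: 0xe7 (blk 14, set 6) → VC-HIT  vc=[61, 21, 22]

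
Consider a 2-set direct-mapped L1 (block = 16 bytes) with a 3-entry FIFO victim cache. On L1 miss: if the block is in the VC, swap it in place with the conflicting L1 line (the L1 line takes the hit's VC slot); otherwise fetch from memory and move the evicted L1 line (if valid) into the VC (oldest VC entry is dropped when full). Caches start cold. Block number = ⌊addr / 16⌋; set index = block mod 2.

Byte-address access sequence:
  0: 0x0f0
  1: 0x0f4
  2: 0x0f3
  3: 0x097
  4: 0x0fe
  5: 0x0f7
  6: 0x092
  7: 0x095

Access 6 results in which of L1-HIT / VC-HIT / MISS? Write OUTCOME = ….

#0 0xf0→b15/s1 MISS; vc=[]
#1 0xf4→b15/s1 L1-HIT; vc=[]
#2 0xf3→b15/s1 L1-HIT; vc=[]
#3 0x97→b9/s1 MISS; vc=[15]
#4 0xfe→b15/s1 VC-HIT; vc=[9]
#5 0xf7→b15/s1 L1-HIT; vc=[9]
#6 0x92→b9/s1 VC-HIT; vc=[15]
#7 0x95→b9/s1 L1-HIT; vc=[15]

OUTCOME = VC-HIT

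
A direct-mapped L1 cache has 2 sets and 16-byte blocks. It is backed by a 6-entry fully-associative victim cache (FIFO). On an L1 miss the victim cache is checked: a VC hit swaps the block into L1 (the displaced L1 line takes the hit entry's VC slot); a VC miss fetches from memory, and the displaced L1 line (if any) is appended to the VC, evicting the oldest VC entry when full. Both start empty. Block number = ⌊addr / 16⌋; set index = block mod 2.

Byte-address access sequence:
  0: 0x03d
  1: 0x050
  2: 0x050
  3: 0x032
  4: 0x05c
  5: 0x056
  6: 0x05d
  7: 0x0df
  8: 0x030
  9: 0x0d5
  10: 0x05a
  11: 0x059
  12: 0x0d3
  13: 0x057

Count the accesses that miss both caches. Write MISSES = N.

#0 0x3d→b3/s1 MISS; vc=[]
#1 0x50→b5/s1 MISS; vc=[3]
#2 0x50→b5/s1 L1-HIT; vc=[3]
#3 0x32→b3/s1 VC-HIT; vc=[5]
#4 0x5c→b5/s1 VC-HIT; vc=[3]
#5 0x56→b5/s1 L1-HIT; vc=[3]
#6 0x5d→b5/s1 L1-HIT; vc=[3]
#7 0xdf→b13/s1 MISS; vc=[3,5]
#8 0x30→b3/s1 VC-HIT; vc=[13,5]
#9 0xd5→b13/s1 VC-HIT; vc=[3,5]
#10 0x5a→b5/s1 VC-HIT; vc=[3,13]
#11 0x59→b5/s1 L1-HIT; vc=[3,13]
#12 0xd3→b13/s1 VC-HIT; vc=[3,5]
#13 0x57→b5/s1 VC-HIT; vc=[3,13]

MISSES = 3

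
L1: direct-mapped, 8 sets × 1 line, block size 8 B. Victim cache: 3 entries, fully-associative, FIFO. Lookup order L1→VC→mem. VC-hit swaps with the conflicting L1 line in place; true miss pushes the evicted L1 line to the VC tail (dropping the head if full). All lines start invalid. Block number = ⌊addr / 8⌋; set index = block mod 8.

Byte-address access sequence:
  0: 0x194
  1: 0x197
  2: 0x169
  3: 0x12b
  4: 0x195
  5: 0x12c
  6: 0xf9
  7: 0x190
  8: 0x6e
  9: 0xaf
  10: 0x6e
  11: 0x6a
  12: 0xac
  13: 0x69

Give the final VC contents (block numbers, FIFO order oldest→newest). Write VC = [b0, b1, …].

VC = [45, 37, 21]

  [0] addr=0x194 blk=50 s=2: MISS | VC []
  [1] addr=0x197 blk=50 s=2: L1-HIT | VC []
  [2] addr=0x169 blk=45 s=5: MISS | VC []
  [3] addr=0x12b blk=37 s=5: MISS | VC [45]
  [4] addr=0x195 blk=50 s=2: L1-HIT | VC [45]
  [5] addr=0x12c blk=37 s=5: L1-HIT | VC [45]
  [6] addr=0xf9 blk=31 s=7: MISS | VC [45]
  [7] addr=0x190 blk=50 s=2: L1-HIT | VC [45]
  [8] addr=0x6e blk=13 s=5: MISS | VC [45, 37]
  [9] addr=0xaf blk=21 s=5: MISS | VC [45, 37, 13]
  [10] addr=0x6e blk=13 s=5: VC-HIT | VC [45, 37, 21]
  [11] addr=0x6a blk=13 s=5: L1-HIT | VC [45, 37, 21]
  [12] addr=0xac blk=21 s=5: VC-HIT | VC [45, 37, 13]
  [13] addr=0x69 blk=13 s=5: VC-HIT | VC [45, 37, 21]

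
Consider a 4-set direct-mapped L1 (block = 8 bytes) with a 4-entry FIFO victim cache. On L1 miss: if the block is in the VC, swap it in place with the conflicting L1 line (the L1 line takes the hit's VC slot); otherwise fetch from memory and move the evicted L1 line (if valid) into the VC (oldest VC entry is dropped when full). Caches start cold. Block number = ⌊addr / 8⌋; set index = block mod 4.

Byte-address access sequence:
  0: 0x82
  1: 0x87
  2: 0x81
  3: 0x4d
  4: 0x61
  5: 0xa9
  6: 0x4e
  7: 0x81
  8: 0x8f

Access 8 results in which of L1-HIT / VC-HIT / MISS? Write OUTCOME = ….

OUTCOME = MISS

0: 0x82 (blk 16, set 0) → MISS  vc=[]
1: 0x87 (blk 16, set 0) → L1-HIT  vc=[]
2: 0x81 (blk 16, set 0) → L1-HIT  vc=[]
3: 0x4d (blk 9, set 1) → MISS  vc=[]
4: 0x61 (blk 12, set 0) → MISS  vc=[16]
5: 0xa9 (blk 21, set 1) → MISS  vc=[16, 9]
6: 0x4e (blk 9, set 1) → VC-HIT  vc=[16, 21]
7: 0x81 (blk 16, set 0) → VC-HIT  vc=[12, 21]
8: 0x8f (blk 17, set 1) → MISS  vc=[12, 21, 9]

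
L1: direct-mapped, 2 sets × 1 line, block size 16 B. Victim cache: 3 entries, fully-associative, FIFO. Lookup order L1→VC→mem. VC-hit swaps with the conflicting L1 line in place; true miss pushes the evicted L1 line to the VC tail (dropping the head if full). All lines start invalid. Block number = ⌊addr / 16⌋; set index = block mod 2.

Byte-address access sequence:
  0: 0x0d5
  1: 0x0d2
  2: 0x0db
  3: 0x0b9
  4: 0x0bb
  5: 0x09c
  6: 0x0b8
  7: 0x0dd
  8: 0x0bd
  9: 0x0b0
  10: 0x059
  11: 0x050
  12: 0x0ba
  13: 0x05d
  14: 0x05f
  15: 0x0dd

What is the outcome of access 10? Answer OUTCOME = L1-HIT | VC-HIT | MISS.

0: 0xd5 (blk 13, set 1) → MISS  vc=[]
1: 0xd2 (blk 13, set 1) → L1-HIT  vc=[]
2: 0xdb (blk 13, set 1) → L1-HIT  vc=[]
3: 0xb9 (blk 11, set 1) → MISS  vc=[13]
4: 0xbb (blk 11, set 1) → L1-HIT  vc=[13]
5: 0x9c (blk 9, set 1) → MISS  vc=[13, 11]
6: 0xb8 (blk 11, set 1) → VC-HIT  vc=[13, 9]
7: 0xdd (blk 13, set 1) → VC-HIT  vc=[11, 9]
8: 0xbd (blk 11, set 1) → VC-HIT  vc=[13, 9]
9: 0xb0 (blk 11, set 1) → L1-HIT  vc=[13, 9]
10: 0x59 (blk 5, set 1) → MISS  vc=[13, 9, 11]
11: 0x50 (blk 5, set 1) → L1-HIT  vc=[13, 9, 11]
12: 0xba (blk 11, set 1) → VC-HIT  vc=[13, 9, 5]
13: 0x5d (blk 5, set 1) → VC-HIT  vc=[13, 9, 11]
14: 0x5f (blk 5, set 1) → L1-HIT  vc=[13, 9, 11]
15: 0xdd (blk 13, set 1) → VC-HIT  vc=[5, 9, 11]

OUTCOME = MISS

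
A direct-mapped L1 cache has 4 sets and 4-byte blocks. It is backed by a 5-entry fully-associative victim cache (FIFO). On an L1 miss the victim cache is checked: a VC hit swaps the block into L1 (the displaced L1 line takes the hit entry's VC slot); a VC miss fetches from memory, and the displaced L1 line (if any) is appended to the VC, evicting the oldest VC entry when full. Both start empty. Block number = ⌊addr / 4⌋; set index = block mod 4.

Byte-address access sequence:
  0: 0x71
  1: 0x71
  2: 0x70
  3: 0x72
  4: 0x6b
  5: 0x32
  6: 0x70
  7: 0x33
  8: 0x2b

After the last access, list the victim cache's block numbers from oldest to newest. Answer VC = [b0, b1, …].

#0 0x71→b28/s0 MISS; vc=[]
#1 0x71→b28/s0 L1-HIT; vc=[]
#2 0x70→b28/s0 L1-HIT; vc=[]
#3 0x72→b28/s0 L1-HIT; vc=[]
#4 0x6b→b26/s2 MISS; vc=[]
#5 0x32→b12/s0 MISS; vc=[28]
#6 0x70→b28/s0 VC-HIT; vc=[12]
#7 0x33→b12/s0 VC-HIT; vc=[28]
#8 0x2b→b10/s2 MISS; vc=[28,26]

VC = [28, 26]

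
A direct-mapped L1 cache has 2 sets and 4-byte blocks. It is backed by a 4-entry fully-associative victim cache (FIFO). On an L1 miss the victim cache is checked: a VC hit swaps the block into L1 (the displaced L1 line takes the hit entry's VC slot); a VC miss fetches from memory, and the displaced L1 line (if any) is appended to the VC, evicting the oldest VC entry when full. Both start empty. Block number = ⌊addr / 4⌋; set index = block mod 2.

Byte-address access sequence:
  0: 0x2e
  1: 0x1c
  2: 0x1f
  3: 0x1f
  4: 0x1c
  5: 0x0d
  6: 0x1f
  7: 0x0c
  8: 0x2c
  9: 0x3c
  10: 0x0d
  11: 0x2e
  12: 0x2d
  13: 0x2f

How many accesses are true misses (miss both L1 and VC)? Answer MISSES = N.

0: 0x2e (blk 11, set 1) → MISS  vc=[]
1: 0x1c (blk 7, set 1) → MISS  vc=[11]
2: 0x1f (blk 7, set 1) → L1-HIT  vc=[11]
3: 0x1f (blk 7, set 1) → L1-HIT  vc=[11]
4: 0x1c (blk 7, set 1) → L1-HIT  vc=[11]
5: 0xd (blk 3, set 1) → MISS  vc=[11, 7]
6: 0x1f (blk 7, set 1) → VC-HIT  vc=[11, 3]
7: 0xc (blk 3, set 1) → VC-HIT  vc=[11, 7]
8: 0x2c (blk 11, set 1) → VC-HIT  vc=[3, 7]
9: 0x3c (blk 15, set 1) → MISS  vc=[3, 7, 11]
10: 0xd (blk 3, set 1) → VC-HIT  vc=[15, 7, 11]
11: 0x2e (blk 11, set 1) → VC-HIT  vc=[15, 7, 3]
12: 0x2d (blk 11, set 1) → L1-HIT  vc=[15, 7, 3]
13: 0x2f (blk 11, set 1) → L1-HIT  vc=[15, 7, 3]

MISSES = 4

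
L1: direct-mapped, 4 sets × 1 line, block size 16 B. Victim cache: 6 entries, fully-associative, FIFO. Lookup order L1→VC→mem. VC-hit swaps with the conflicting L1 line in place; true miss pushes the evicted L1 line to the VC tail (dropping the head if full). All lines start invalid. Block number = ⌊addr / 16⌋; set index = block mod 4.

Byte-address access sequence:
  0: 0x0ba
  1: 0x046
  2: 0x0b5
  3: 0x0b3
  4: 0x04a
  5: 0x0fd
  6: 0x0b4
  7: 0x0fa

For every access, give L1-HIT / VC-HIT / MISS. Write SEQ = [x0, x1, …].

SEQ = [MISS, MISS, L1-HIT, L1-HIT, L1-HIT, MISS, VC-HIT, VC-HIT]

0: 0xba (blk 11, set 3) → MISS  vc=[]
1: 0x46 (blk 4, set 0) → MISS  vc=[]
2: 0xb5 (blk 11, set 3) → L1-HIT  vc=[]
3: 0xb3 (blk 11, set 3) → L1-HIT  vc=[]
4: 0x4a (blk 4, set 0) → L1-HIT  vc=[]
5: 0xfd (blk 15, set 3) → MISS  vc=[11]
6: 0xb4 (blk 11, set 3) → VC-HIT  vc=[15]
7: 0xfa (blk 15, set 3) → VC-HIT  vc=[11]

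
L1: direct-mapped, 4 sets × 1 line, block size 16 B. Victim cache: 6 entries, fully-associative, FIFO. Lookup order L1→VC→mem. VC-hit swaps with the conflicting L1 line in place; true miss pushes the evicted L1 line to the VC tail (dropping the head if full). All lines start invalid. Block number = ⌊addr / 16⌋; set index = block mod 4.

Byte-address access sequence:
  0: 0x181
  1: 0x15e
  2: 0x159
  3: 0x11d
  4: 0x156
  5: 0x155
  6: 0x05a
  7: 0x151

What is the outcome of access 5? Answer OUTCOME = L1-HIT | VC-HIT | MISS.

0: 0x181 (blk 24, set 0) → MISS  vc=[]
1: 0x15e (blk 21, set 1) → MISS  vc=[]
2: 0x159 (blk 21, set 1) → L1-HIT  vc=[]
3: 0x11d (blk 17, set 1) → MISS  vc=[21]
4: 0x156 (blk 21, set 1) → VC-HIT  vc=[17]
5: 0x155 (blk 21, set 1) → L1-HIT  vc=[17]
6: 0x5a (blk 5, set 1) → MISS  vc=[17, 21]
7: 0x151 (blk 21, set 1) → VC-HIT  vc=[17, 5]

OUTCOME = L1-HIT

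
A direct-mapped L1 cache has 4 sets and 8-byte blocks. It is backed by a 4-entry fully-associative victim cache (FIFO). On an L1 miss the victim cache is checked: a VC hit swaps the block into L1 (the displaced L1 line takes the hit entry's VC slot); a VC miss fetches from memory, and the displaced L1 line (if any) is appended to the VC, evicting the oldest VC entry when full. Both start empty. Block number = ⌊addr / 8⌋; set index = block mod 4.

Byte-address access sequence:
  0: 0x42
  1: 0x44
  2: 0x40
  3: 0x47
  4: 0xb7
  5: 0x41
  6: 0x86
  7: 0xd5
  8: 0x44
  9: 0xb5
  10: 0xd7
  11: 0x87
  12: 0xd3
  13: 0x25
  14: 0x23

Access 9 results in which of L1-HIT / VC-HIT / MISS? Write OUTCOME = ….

OUTCOME = VC-HIT

0: 0x42 (blk 8, set 0) → MISS  vc=[]
1: 0x44 (blk 8, set 0) → L1-HIT  vc=[]
2: 0x40 (blk 8, set 0) → L1-HIT  vc=[]
3: 0x47 (blk 8, set 0) → L1-HIT  vc=[]
4: 0xb7 (blk 22, set 2) → MISS  vc=[]
5: 0x41 (blk 8, set 0) → L1-HIT  vc=[]
6: 0x86 (blk 16, set 0) → MISS  vc=[8]
7: 0xd5 (blk 26, set 2) → MISS  vc=[8, 22]
8: 0x44 (blk 8, set 0) → VC-HIT  vc=[16, 22]
9: 0xb5 (blk 22, set 2) → VC-HIT  vc=[16, 26]
10: 0xd7 (blk 26, set 2) → VC-HIT  vc=[16, 22]
11: 0x87 (blk 16, set 0) → VC-HIT  vc=[8, 22]
12: 0xd3 (blk 26, set 2) → L1-HIT  vc=[8, 22]
13: 0x25 (blk 4, set 0) → MISS  vc=[8, 22, 16]
14: 0x23 (blk 4, set 0) → L1-HIT  vc=[8, 22, 16]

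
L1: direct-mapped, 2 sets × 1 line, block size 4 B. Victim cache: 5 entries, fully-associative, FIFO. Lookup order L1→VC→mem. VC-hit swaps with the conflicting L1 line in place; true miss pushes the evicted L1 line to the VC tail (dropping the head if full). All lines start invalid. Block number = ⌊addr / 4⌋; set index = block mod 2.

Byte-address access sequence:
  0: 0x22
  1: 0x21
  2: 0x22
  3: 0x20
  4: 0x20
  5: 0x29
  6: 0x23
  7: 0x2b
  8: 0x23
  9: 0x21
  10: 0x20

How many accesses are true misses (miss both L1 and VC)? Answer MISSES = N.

0: 0x22 (blk 8, set 0) → MISS  vc=[]
1: 0x21 (blk 8, set 0) → L1-HIT  vc=[]
2: 0x22 (blk 8, set 0) → L1-HIT  vc=[]
3: 0x20 (blk 8, set 0) → L1-HIT  vc=[]
4: 0x20 (blk 8, set 0) → L1-HIT  vc=[]
5: 0x29 (blk 10, set 0) → MISS  vc=[8]
6: 0x23 (blk 8, set 0) → VC-HIT  vc=[10]
7: 0x2b (blk 10, set 0) → VC-HIT  vc=[8]
8: 0x23 (blk 8, set 0) → VC-HIT  vc=[10]
9: 0x21 (blk 8, set 0) → L1-HIT  vc=[10]
10: 0x20 (blk 8, set 0) → L1-HIT  vc=[10]

MISSES = 2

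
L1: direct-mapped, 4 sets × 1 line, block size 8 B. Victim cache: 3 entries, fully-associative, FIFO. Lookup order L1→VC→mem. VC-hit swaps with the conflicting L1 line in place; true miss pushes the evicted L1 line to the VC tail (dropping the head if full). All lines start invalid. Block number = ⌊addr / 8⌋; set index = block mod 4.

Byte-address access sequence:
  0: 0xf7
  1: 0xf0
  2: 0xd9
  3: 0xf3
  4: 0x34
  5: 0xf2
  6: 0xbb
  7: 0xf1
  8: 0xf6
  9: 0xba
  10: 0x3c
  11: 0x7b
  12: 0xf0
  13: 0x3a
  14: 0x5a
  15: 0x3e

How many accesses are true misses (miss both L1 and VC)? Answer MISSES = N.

MISSES = 7

#0 0xf7→b30/s2 MISS; vc=[]
#1 0xf0→b30/s2 L1-HIT; vc=[]
#2 0xd9→b27/s3 MISS; vc=[]
#3 0xf3→b30/s2 L1-HIT; vc=[]
#4 0x34→b6/s2 MISS; vc=[30]
#5 0xf2→b30/s2 VC-HIT; vc=[6]
#6 0xbb→b23/s3 MISS; vc=[6,27]
#7 0xf1→b30/s2 L1-HIT; vc=[6,27]
#8 0xf6→b30/s2 L1-HIT; vc=[6,27]
#9 0xba→b23/s3 L1-HIT; vc=[6,27]
#10 0x3c→b7/s3 MISS; vc=[6,27,23]
#11 0x7b→b15/s3 MISS; vc=[27,23,7]
#12 0xf0→b30/s2 L1-HIT; vc=[27,23,7]
#13 0x3a→b7/s3 VC-HIT; vc=[27,23,15]
#14 0x5a→b11/s3 MISS; vc=[23,15,7]
#15 0x3e→b7/s3 VC-HIT; vc=[23,15,11]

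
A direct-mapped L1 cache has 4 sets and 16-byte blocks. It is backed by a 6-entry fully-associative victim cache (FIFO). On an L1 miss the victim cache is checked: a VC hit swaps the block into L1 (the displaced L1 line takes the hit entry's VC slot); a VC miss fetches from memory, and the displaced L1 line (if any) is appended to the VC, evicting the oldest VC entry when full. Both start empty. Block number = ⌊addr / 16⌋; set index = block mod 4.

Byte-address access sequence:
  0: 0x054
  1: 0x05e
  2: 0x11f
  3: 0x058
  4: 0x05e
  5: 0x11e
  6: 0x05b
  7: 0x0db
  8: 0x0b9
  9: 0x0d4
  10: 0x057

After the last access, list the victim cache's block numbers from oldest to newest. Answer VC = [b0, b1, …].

#0 0x54→b5/s1 MISS; vc=[]
#1 0x5e→b5/s1 L1-HIT; vc=[]
#2 0x11f→b17/s1 MISS; vc=[5]
#3 0x58→b5/s1 VC-HIT; vc=[17]
#4 0x5e→b5/s1 L1-HIT; vc=[17]
#5 0x11e→b17/s1 VC-HIT; vc=[5]
#6 0x5b→b5/s1 VC-HIT; vc=[17]
#7 0xdb→b13/s1 MISS; vc=[17,5]
#8 0xb9→b11/s3 MISS; vc=[17,5]
#9 0xd4→b13/s1 L1-HIT; vc=[17,5]
#10 0x57→b5/s1 VC-HIT; vc=[17,13]

VC = [17, 13]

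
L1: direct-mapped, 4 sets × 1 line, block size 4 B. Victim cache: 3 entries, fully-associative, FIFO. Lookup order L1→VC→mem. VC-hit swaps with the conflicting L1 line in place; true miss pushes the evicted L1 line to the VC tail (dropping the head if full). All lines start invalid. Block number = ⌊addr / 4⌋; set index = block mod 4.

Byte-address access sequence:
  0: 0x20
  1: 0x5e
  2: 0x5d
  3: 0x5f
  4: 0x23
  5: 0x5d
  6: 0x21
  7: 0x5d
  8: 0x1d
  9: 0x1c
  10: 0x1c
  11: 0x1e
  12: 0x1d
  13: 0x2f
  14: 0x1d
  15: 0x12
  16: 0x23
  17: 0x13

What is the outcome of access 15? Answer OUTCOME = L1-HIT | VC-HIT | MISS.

#0 0x20→b8/s0 MISS; vc=[]
#1 0x5e→b23/s3 MISS; vc=[]
#2 0x5d→b23/s3 L1-HIT; vc=[]
#3 0x5f→b23/s3 L1-HIT; vc=[]
#4 0x23→b8/s0 L1-HIT; vc=[]
#5 0x5d→b23/s3 L1-HIT; vc=[]
#6 0x21→b8/s0 L1-HIT; vc=[]
#7 0x5d→b23/s3 L1-HIT; vc=[]
#8 0x1d→b7/s3 MISS; vc=[23]
#9 0x1c→b7/s3 L1-HIT; vc=[23]
#10 0x1c→b7/s3 L1-HIT; vc=[23]
#11 0x1e→b7/s3 L1-HIT; vc=[23]
#12 0x1d→b7/s3 L1-HIT; vc=[23]
#13 0x2f→b11/s3 MISS; vc=[23,7]
#14 0x1d→b7/s3 VC-HIT; vc=[23,11]
#15 0x12→b4/s0 MISS; vc=[23,11,8]
#16 0x23→b8/s0 VC-HIT; vc=[23,11,4]
#17 0x13→b4/s0 VC-HIT; vc=[23,11,8]

OUTCOME = MISS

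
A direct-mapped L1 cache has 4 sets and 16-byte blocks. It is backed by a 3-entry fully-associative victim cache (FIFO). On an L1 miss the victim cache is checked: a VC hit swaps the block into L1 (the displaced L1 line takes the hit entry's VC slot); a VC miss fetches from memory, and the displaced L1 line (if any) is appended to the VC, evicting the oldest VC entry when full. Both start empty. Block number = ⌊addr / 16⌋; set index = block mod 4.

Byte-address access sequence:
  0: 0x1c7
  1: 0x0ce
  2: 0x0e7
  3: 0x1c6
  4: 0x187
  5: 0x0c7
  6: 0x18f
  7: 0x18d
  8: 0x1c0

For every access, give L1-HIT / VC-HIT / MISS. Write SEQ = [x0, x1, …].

#0 0x1c7→b28/s0 MISS; vc=[]
#1 0xce→b12/s0 MISS; vc=[28]
#2 0xe7→b14/s2 MISS; vc=[28]
#3 0x1c6→b28/s0 VC-HIT; vc=[12]
#4 0x187→b24/s0 MISS; vc=[12,28]
#5 0xc7→b12/s0 VC-HIT; vc=[24,28]
#6 0x18f→b24/s0 VC-HIT; vc=[12,28]
#7 0x18d→b24/s0 L1-HIT; vc=[12,28]
#8 0x1c0→b28/s0 VC-HIT; vc=[12,24]

SEQ = [MISS, MISS, MISS, VC-HIT, MISS, VC-HIT, VC-HIT, L1-HIT, VC-HIT]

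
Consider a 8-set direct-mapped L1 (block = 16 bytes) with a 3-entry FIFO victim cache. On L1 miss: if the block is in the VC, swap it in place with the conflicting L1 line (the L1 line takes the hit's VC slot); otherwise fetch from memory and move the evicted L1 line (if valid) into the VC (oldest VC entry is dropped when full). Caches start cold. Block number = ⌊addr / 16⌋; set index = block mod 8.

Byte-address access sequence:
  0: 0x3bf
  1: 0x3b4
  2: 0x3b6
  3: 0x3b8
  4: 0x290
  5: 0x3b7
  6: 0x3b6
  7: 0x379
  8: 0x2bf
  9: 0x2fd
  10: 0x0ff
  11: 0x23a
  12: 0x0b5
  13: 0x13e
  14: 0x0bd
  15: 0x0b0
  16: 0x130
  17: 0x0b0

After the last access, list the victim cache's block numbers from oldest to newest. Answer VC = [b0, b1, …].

  [0] addr=0x3bf blk=59 s=3: MISS | VC []
  [1] addr=0x3b4 blk=59 s=3: L1-HIT | VC []
  [2] addr=0x3b6 blk=59 s=3: L1-HIT | VC []
  [3] addr=0x3b8 blk=59 s=3: L1-HIT | VC []
  [4] addr=0x290 blk=41 s=1: MISS | VC []
  [5] addr=0x3b7 blk=59 s=3: L1-HIT | VC []
  [6] addr=0x3b6 blk=59 s=3: L1-HIT | VC []
  [7] addr=0x379 blk=55 s=7: MISS | VC []
  [8] addr=0x2bf blk=43 s=3: MISS | VC [59]
  [9] addr=0x2fd blk=47 s=7: MISS | VC [59, 55]
  [10] addr=0xff blk=15 s=7: MISS | VC [59, 55, 47]
  [11] addr=0x23a blk=35 s=3: MISS | VC [55, 47, 43]
  [12] addr=0xb5 blk=11 s=3: MISS | VC [47, 43, 35]
  [13] addr=0x13e blk=19 s=3: MISS | VC [43, 35, 11]
  [14] addr=0xbd blk=11 s=3: VC-HIT | VC [43, 35, 19]
  [15] addr=0xb0 blk=11 s=3: L1-HIT | VC [43, 35, 19]
  [16] addr=0x130 blk=19 s=3: VC-HIT | VC [43, 35, 11]
  [17] addr=0xb0 blk=11 s=3: VC-HIT | VC [43, 35, 19]

VC = [43, 35, 19]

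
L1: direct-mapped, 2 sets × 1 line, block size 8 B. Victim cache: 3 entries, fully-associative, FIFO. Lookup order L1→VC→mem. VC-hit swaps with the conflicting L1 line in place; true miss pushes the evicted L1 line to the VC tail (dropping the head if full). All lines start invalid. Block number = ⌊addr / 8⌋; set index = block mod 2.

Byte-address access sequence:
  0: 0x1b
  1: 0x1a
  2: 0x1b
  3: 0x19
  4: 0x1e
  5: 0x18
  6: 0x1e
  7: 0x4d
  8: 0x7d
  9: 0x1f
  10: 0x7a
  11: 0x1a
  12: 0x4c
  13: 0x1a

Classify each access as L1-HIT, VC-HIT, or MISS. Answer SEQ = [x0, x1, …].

SEQ = [MISS, L1-HIT, L1-HIT, L1-HIT, L1-HIT, L1-HIT, L1-HIT, MISS, MISS, VC-HIT, VC-HIT, VC-HIT, VC-HIT, VC-HIT]

0: 0x1b (blk 3, set 1) → MISS  vc=[]
1: 0x1a (blk 3, set 1) → L1-HIT  vc=[]
2: 0x1b (blk 3, set 1) → L1-HIT  vc=[]
3: 0x19 (blk 3, set 1) → L1-HIT  vc=[]
4: 0x1e (blk 3, set 1) → L1-HIT  vc=[]
5: 0x18 (blk 3, set 1) → L1-HIT  vc=[]
6: 0x1e (blk 3, set 1) → L1-HIT  vc=[]
7: 0x4d (blk 9, set 1) → MISS  vc=[3]
8: 0x7d (blk 15, set 1) → MISS  vc=[3, 9]
9: 0x1f (blk 3, set 1) → VC-HIT  vc=[15, 9]
10: 0x7a (blk 15, set 1) → VC-HIT  vc=[3, 9]
11: 0x1a (blk 3, set 1) → VC-HIT  vc=[15, 9]
12: 0x4c (blk 9, set 1) → VC-HIT  vc=[15, 3]
13: 0x1a (blk 3, set 1) → VC-HIT  vc=[15, 9]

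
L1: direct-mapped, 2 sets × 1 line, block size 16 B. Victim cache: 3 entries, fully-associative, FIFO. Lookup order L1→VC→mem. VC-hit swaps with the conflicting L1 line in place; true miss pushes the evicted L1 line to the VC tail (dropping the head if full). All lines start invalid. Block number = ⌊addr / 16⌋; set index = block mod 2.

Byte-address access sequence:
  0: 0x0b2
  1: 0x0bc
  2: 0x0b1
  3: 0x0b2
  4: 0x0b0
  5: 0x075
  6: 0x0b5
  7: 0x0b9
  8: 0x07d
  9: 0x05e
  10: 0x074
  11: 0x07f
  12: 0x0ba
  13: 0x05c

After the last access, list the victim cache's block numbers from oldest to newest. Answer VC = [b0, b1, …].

#0 0xb2→b11/s1 MISS; vc=[]
#1 0xbc→b11/s1 L1-HIT; vc=[]
#2 0xb1→b11/s1 L1-HIT; vc=[]
#3 0xb2→b11/s1 L1-HIT; vc=[]
#4 0xb0→b11/s1 L1-HIT; vc=[]
#5 0x75→b7/s1 MISS; vc=[11]
#6 0xb5→b11/s1 VC-HIT; vc=[7]
#7 0xb9→b11/s1 L1-HIT; vc=[7]
#8 0x7d→b7/s1 VC-HIT; vc=[11]
#9 0x5e→b5/s1 MISS; vc=[11,7]
#10 0x74→b7/s1 VC-HIT; vc=[11,5]
#11 0x7f→b7/s1 L1-HIT; vc=[11,5]
#12 0xba→b11/s1 VC-HIT; vc=[7,5]
#13 0x5c→b5/s1 VC-HIT; vc=[7,11]

VC = [7, 11]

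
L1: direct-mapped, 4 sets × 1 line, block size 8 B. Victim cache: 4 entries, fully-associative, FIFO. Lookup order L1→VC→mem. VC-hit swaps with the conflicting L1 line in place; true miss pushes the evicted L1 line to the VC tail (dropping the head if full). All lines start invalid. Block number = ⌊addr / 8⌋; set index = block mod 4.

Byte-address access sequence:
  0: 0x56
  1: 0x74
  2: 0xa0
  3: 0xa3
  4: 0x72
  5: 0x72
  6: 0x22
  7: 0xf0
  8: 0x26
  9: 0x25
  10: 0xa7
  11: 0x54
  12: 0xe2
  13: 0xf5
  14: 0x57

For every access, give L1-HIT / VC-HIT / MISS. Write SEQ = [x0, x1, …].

SEQ = [MISS, MISS, MISS, L1-HIT, L1-HIT, L1-HIT, MISS, MISS, L1-HIT, L1-HIT, VC-HIT, VC-HIT, MISS, VC-HIT, VC-HIT]

0: 0x56 (blk 10, set 2) → MISS  vc=[]
1: 0x74 (blk 14, set 2) → MISS  vc=[10]
2: 0xa0 (blk 20, set 0) → MISS  vc=[10]
3: 0xa3 (blk 20, set 0) → L1-HIT  vc=[10]
4: 0x72 (blk 14, set 2) → L1-HIT  vc=[10]
5: 0x72 (blk 14, set 2) → L1-HIT  vc=[10]
6: 0x22 (blk 4, set 0) → MISS  vc=[10, 20]
7: 0xf0 (blk 30, set 2) → MISS  vc=[10, 20, 14]
8: 0x26 (blk 4, set 0) → L1-HIT  vc=[10, 20, 14]
9: 0x25 (blk 4, set 0) → L1-HIT  vc=[10, 20, 14]
10: 0xa7 (blk 20, set 0) → VC-HIT  vc=[10, 4, 14]
11: 0x54 (blk 10, set 2) → VC-HIT  vc=[30, 4, 14]
12: 0xe2 (blk 28, set 0) → MISS  vc=[30, 4, 14, 20]
13: 0xf5 (blk 30, set 2) → VC-HIT  vc=[10, 4, 14, 20]
14: 0x57 (blk 10, set 2) → VC-HIT  vc=[30, 4, 14, 20]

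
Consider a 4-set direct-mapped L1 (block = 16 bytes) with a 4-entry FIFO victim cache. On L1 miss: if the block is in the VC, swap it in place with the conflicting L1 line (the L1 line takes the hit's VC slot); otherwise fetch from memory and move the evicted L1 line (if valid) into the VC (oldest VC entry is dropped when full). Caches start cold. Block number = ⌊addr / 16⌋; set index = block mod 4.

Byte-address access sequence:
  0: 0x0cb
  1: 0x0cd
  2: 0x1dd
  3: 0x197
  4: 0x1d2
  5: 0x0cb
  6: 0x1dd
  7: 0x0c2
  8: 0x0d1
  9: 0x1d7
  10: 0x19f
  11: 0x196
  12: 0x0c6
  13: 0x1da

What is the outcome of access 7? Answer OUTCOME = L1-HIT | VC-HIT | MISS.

OUTCOME = L1-HIT

  [0] addr=0xcb blk=12 s=0: MISS | VC []
  [1] addr=0xcd blk=12 s=0: L1-HIT | VC []
  [2] addr=0x1dd blk=29 s=1: MISS | VC []
  [3] addr=0x197 blk=25 s=1: MISS | VC [29]
  [4] addr=0x1d2 blk=29 s=1: VC-HIT | VC [25]
  [5] addr=0xcb blk=12 s=0: L1-HIT | VC [25]
  [6] addr=0x1dd blk=29 s=1: L1-HIT | VC [25]
  [7] addr=0xc2 blk=12 s=0: L1-HIT | VC [25]
  [8] addr=0xd1 blk=13 s=1: MISS | VC [25, 29]
  [9] addr=0x1d7 blk=29 s=1: VC-HIT | VC [25, 13]
  [10] addr=0x19f blk=25 s=1: VC-HIT | VC [29, 13]
  [11] addr=0x196 blk=25 s=1: L1-HIT | VC [29, 13]
  [12] addr=0xc6 blk=12 s=0: L1-HIT | VC [29, 13]
  [13] addr=0x1da blk=29 s=1: VC-HIT | VC [25, 13]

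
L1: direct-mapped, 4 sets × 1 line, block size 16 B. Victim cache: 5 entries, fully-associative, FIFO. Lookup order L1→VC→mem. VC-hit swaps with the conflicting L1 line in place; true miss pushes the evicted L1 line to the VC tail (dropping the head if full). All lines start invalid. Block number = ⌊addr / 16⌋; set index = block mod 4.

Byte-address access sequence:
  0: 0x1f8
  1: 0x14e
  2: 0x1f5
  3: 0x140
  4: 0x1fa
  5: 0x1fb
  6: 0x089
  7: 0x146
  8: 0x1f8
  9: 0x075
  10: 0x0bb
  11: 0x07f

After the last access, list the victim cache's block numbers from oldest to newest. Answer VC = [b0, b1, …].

0: 0x1f8 (blk 31, set 3) → MISS  vc=[]
1: 0x14e (blk 20, set 0) → MISS  vc=[]
2: 0x1f5 (blk 31, set 3) → L1-HIT  vc=[]
3: 0x140 (blk 20, set 0) → L1-HIT  vc=[]
4: 0x1fa (blk 31, set 3) → L1-HIT  vc=[]
5: 0x1fb (blk 31, set 3) → L1-HIT  vc=[]
6: 0x89 (blk 8, set 0) → MISS  vc=[20]
7: 0x146 (blk 20, set 0) → VC-HIT  vc=[8]
8: 0x1f8 (blk 31, set 3) → L1-HIT  vc=[8]
9: 0x75 (blk 7, set 3) → MISS  vc=[8, 31]
10: 0xbb (blk 11, set 3) → MISS  vc=[8, 31, 7]
11: 0x7f (blk 7, set 3) → VC-HIT  vc=[8, 31, 11]

VC = [8, 31, 11]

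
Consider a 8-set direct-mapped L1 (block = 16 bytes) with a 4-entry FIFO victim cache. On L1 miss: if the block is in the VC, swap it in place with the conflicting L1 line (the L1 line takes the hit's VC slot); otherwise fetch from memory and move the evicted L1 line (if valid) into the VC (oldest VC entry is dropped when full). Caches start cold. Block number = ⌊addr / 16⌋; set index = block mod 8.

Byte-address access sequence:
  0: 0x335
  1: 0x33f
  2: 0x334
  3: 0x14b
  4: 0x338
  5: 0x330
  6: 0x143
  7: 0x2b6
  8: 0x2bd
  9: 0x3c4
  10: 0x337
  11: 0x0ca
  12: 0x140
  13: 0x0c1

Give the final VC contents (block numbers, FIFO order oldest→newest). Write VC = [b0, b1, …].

#0 0x335→b51/s3 MISS; vc=[]
#1 0x33f→b51/s3 L1-HIT; vc=[]
#2 0x334→b51/s3 L1-HIT; vc=[]
#3 0x14b→b20/s4 MISS; vc=[]
#4 0x338→b51/s3 L1-HIT; vc=[]
#5 0x330→b51/s3 L1-HIT; vc=[]
#6 0x143→b20/s4 L1-HIT; vc=[]
#7 0x2b6→b43/s3 MISS; vc=[51]
#8 0x2bd→b43/s3 L1-HIT; vc=[51]
#9 0x3c4→b60/s4 MISS; vc=[51,20]
#10 0x337→b51/s3 VC-HIT; vc=[43,20]
#11 0xca→b12/s4 MISS; vc=[43,20,60]
#12 0x140→b20/s4 VC-HIT; vc=[43,12,60]
#13 0xc1→b12/s4 VC-HIT; vc=[43,20,60]

VC = [43, 20, 60]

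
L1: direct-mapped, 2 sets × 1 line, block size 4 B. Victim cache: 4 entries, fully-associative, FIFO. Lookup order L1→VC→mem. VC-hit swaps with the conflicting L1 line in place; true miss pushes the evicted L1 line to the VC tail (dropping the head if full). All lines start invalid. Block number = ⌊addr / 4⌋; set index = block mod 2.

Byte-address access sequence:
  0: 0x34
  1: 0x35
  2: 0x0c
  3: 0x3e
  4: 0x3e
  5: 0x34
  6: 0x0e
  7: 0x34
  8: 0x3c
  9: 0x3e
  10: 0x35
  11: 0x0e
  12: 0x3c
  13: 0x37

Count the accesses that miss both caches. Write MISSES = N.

0: 0x34 (blk 13, set 1) → MISS  vc=[]
1: 0x35 (blk 13, set 1) → L1-HIT  vc=[]
2: 0xc (blk 3, set 1) → MISS  vc=[13]
3: 0x3e (blk 15, set 1) → MISS  vc=[13, 3]
4: 0x3e (blk 15, set 1) → L1-HIT  vc=[13, 3]
5: 0x34 (blk 13, set 1) → VC-HIT  vc=[15, 3]
6: 0xe (blk 3, set 1) → VC-HIT  vc=[15, 13]
7: 0x34 (blk 13, set 1) → VC-HIT  vc=[15, 3]
8: 0x3c (blk 15, set 1) → VC-HIT  vc=[13, 3]
9: 0x3e (blk 15, set 1) → L1-HIT  vc=[13, 3]
10: 0x35 (blk 13, set 1) → VC-HIT  vc=[15, 3]
11: 0xe (blk 3, set 1) → VC-HIT  vc=[15, 13]
12: 0x3c (blk 15, set 1) → VC-HIT  vc=[3, 13]
13: 0x37 (blk 13, set 1) → VC-HIT  vc=[3, 15]

MISSES = 3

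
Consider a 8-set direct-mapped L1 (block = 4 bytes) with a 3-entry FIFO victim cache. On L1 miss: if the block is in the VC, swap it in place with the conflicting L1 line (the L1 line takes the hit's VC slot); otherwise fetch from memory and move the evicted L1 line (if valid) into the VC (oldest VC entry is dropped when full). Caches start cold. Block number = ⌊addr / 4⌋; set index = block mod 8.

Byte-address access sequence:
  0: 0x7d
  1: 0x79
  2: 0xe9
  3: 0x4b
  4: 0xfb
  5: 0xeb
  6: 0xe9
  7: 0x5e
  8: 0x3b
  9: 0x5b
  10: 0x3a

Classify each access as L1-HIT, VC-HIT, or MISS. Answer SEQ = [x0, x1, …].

  [0] addr=0x7d blk=31 s=7: MISS | VC []
  [1] addr=0x79 blk=30 s=6: MISS | VC []
  [2] addr=0xe9 blk=58 s=2: MISS | VC []
  [3] addr=0x4b blk=18 s=2: MISS | VC [58]
  [4] addr=0xfb blk=62 s=6: MISS | VC [58, 30]
  [5] addr=0xeb blk=58 s=2: VC-HIT | VC [18, 30]
  [6] addr=0xe9 blk=58 s=2: L1-HIT | VC [18, 30]
  [7] addr=0x5e blk=23 s=7: MISS | VC [18, 30, 31]
  [8] addr=0x3b blk=14 s=6: MISS | VC [30, 31, 62]
  [9] addr=0x5b blk=22 s=6: MISS | VC [31, 62, 14]
  [10] addr=0x3a blk=14 s=6: VC-HIT | VC [31, 62, 22]

SEQ = [MISS, MISS, MISS, MISS, MISS, VC-HIT, L1-HIT, MISS, MISS, MISS, VC-HIT]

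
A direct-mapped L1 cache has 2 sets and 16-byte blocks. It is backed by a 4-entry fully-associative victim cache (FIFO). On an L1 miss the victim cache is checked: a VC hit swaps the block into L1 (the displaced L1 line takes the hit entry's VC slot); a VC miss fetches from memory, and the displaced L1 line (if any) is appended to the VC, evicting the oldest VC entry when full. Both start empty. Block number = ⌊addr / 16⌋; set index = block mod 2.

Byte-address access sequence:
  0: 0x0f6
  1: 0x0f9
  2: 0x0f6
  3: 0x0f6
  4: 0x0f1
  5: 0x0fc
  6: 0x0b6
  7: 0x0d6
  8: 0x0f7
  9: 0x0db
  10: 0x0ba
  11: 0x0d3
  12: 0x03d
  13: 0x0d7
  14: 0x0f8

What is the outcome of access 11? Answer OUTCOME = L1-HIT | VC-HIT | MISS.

0: 0xf6 (blk 15, set 1) → MISS  vc=[]
1: 0xf9 (blk 15, set 1) → L1-HIT  vc=[]
2: 0xf6 (blk 15, set 1) → L1-HIT  vc=[]
3: 0xf6 (blk 15, set 1) → L1-HIT  vc=[]
4: 0xf1 (blk 15, set 1) → L1-HIT  vc=[]
5: 0xfc (blk 15, set 1) → L1-HIT  vc=[]
6: 0xb6 (blk 11, set 1) → MISS  vc=[15]
7: 0xd6 (blk 13, set 1) → MISS  vc=[15, 11]
8: 0xf7 (blk 15, set 1) → VC-HIT  vc=[13, 11]
9: 0xdb (blk 13, set 1) → VC-HIT  vc=[15, 11]
10: 0xba (blk 11, set 1) → VC-HIT  vc=[15, 13]
11: 0xd3 (blk 13, set 1) → VC-HIT  vc=[15, 11]
12: 0x3d (blk 3, set 1) → MISS  vc=[15, 11, 13]
13: 0xd7 (blk 13, set 1) → VC-HIT  vc=[15, 11, 3]
14: 0xf8 (blk 15, set 1) → VC-HIT  vc=[13, 11, 3]

OUTCOME = VC-HIT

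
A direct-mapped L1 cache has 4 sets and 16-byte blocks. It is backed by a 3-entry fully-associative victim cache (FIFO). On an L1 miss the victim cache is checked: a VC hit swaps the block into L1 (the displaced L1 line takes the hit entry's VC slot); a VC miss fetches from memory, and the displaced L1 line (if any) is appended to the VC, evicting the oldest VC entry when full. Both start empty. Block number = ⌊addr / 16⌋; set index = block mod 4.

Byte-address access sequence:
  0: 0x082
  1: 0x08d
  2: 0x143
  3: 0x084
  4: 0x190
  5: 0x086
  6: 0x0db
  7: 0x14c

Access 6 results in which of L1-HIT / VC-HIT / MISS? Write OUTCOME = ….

OUTCOME = MISS

  [0] addr=0x82 blk=8 s=0: MISS | VC []
  [1] addr=0x8d blk=8 s=0: L1-HIT | VC []
  [2] addr=0x143 blk=20 s=0: MISS | VC [8]
  [3] addr=0x84 blk=8 s=0: VC-HIT | VC [20]
  [4] addr=0x190 blk=25 s=1: MISS | VC [20]
  [5] addr=0x86 blk=8 s=0: L1-HIT | VC [20]
  [6] addr=0xdb blk=13 s=1: MISS | VC [20, 25]
  [7] addr=0x14c blk=20 s=0: VC-HIT | VC [8, 25]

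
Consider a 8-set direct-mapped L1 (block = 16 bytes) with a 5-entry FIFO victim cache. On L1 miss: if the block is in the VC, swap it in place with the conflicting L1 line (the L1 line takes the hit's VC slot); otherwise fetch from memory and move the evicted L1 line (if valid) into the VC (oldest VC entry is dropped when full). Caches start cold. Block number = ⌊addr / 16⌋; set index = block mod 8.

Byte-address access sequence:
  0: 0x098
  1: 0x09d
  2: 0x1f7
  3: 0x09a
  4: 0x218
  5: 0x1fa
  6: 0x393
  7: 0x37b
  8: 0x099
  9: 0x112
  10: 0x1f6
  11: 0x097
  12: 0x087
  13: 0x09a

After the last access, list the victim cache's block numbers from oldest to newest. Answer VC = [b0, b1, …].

  [0] addr=0x98 blk=9 s=1: MISS | VC []
  [1] addr=0x9d blk=9 s=1: L1-HIT | VC []
  [2] addr=0x1f7 blk=31 s=7: MISS | VC []
  [3] addr=0x9a blk=9 s=1: L1-HIT | VC []
  [4] addr=0x218 blk=33 s=1: MISS | VC [9]
  [5] addr=0x1fa blk=31 s=7: L1-HIT | VC [9]
  [6] addr=0x393 blk=57 s=1: MISS | VC [9, 33]
  [7] addr=0x37b blk=55 s=7: MISS | VC [9, 33, 31]
  [8] addr=0x99 blk=9 s=1: VC-HIT | VC [57, 33, 31]
  [9] addr=0x112 blk=17 s=1: MISS | VC [57, 33, 31, 9]
  [10] addr=0x1f6 blk=31 s=7: VC-HIT | VC [57, 33, 55, 9]
  [11] addr=0x97 blk=9 s=1: VC-HIT | VC [57, 33, 55, 17]
  [12] addr=0x87 blk=8 s=0: MISS | VC [57, 33, 55, 17]
  [13] addr=0x9a blk=9 s=1: L1-HIT | VC [57, 33, 55, 17]

VC = [57, 33, 55, 17]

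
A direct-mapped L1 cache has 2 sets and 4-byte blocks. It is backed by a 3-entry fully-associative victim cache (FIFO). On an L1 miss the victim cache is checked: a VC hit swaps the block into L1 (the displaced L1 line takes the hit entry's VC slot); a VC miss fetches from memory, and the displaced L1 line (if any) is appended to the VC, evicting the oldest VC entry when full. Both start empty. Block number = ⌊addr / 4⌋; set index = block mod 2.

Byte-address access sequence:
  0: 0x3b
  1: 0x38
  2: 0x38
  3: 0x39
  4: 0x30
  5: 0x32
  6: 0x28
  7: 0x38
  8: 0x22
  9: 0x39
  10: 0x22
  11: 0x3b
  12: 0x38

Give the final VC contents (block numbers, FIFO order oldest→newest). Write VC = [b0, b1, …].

VC = [10, 12, 8]

#0 0x3b→b14/s0 MISS; vc=[]
#1 0x38→b14/s0 L1-HIT; vc=[]
#2 0x38→b14/s0 L1-HIT; vc=[]
#3 0x39→b14/s0 L1-HIT; vc=[]
#4 0x30→b12/s0 MISS; vc=[14]
#5 0x32→b12/s0 L1-HIT; vc=[14]
#6 0x28→b10/s0 MISS; vc=[14,12]
#7 0x38→b14/s0 VC-HIT; vc=[10,12]
#8 0x22→b8/s0 MISS; vc=[10,12,14]
#9 0x39→b14/s0 VC-HIT; vc=[10,12,8]
#10 0x22→b8/s0 VC-HIT; vc=[10,12,14]
#11 0x3b→b14/s0 VC-HIT; vc=[10,12,8]
#12 0x38→b14/s0 L1-HIT; vc=[10,12,8]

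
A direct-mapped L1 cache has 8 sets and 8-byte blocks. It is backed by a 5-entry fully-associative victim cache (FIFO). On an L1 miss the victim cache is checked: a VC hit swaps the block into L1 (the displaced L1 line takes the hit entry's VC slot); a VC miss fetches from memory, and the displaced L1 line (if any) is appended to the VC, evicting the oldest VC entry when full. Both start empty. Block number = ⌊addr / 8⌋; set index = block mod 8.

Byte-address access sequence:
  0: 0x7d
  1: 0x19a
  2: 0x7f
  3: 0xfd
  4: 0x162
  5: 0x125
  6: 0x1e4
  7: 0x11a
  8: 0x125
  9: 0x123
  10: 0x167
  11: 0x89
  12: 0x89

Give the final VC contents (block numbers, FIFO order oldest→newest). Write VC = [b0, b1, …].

VC = [15, 36, 60, 51]

  [0] addr=0x7d blk=15 s=7: MISS | VC []
  [1] addr=0x19a blk=51 s=3: MISS | VC []
  [2] addr=0x7f blk=15 s=7: L1-HIT | VC []
  [3] addr=0xfd blk=31 s=7: MISS | VC [15]
  [4] addr=0x162 blk=44 s=4: MISS | VC [15]
  [5] addr=0x125 blk=36 s=4: MISS | VC [15, 44]
  [6] addr=0x1e4 blk=60 s=4: MISS | VC [15, 44, 36]
  [7] addr=0x11a blk=35 s=3: MISS | VC [15, 44, 36, 51]
  [8] addr=0x125 blk=36 s=4: VC-HIT | VC [15, 44, 60, 51]
  [9] addr=0x123 blk=36 s=4: L1-HIT | VC [15, 44, 60, 51]
  [10] addr=0x167 blk=44 s=4: VC-HIT | VC [15, 36, 60, 51]
  [11] addr=0x89 blk=17 s=1: MISS | VC [15, 36, 60, 51]
  [12] addr=0x89 blk=17 s=1: L1-HIT | VC [15, 36, 60, 51]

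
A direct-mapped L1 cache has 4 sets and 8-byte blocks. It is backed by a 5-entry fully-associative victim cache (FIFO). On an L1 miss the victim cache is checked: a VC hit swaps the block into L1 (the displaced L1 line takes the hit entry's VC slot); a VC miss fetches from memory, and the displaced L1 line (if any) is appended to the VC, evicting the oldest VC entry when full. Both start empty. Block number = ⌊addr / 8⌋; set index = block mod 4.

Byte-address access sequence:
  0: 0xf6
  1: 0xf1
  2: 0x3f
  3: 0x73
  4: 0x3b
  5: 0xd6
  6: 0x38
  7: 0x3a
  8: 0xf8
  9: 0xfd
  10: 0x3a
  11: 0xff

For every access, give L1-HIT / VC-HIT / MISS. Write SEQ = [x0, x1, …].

#0 0xf6→b30/s2 MISS; vc=[]
#1 0xf1→b30/s2 L1-HIT; vc=[]
#2 0x3f→b7/s3 MISS; vc=[]
#3 0x73→b14/s2 MISS; vc=[30]
#4 0x3b→b7/s3 L1-HIT; vc=[30]
#5 0xd6→b26/s2 MISS; vc=[30,14]
#6 0x38→b7/s3 L1-HIT; vc=[30,14]
#7 0x3a→b7/s3 L1-HIT; vc=[30,14]
#8 0xf8→b31/s3 MISS; vc=[30,14,7]
#9 0xfd→b31/s3 L1-HIT; vc=[30,14,7]
#10 0x3a→b7/s3 VC-HIT; vc=[30,14,31]
#11 0xff→b31/s3 VC-HIT; vc=[30,14,7]

SEQ = [MISS, L1-HIT, MISS, MISS, L1-HIT, MISS, L1-HIT, L1-HIT, MISS, L1-HIT, VC-HIT, VC-HIT]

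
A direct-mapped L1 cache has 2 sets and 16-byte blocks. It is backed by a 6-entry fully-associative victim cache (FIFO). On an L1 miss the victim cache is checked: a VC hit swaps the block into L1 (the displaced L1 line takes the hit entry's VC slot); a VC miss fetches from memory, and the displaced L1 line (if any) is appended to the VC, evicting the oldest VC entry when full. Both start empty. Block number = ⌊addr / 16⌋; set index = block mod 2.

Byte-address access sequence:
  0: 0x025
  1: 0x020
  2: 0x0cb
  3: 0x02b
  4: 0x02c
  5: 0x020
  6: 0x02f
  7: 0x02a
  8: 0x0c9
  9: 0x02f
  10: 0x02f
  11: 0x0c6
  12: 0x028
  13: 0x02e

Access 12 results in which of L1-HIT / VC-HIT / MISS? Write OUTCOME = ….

#0 0x25→b2/s0 MISS; vc=[]
#1 0x20→b2/s0 L1-HIT; vc=[]
#2 0xcb→b12/s0 MISS; vc=[2]
#3 0x2b→b2/s0 VC-HIT; vc=[12]
#4 0x2c→b2/s0 L1-HIT; vc=[12]
#5 0x20→b2/s0 L1-HIT; vc=[12]
#6 0x2f→b2/s0 L1-HIT; vc=[12]
#7 0x2a→b2/s0 L1-HIT; vc=[12]
#8 0xc9→b12/s0 VC-HIT; vc=[2]
#9 0x2f→b2/s0 VC-HIT; vc=[12]
#10 0x2f→b2/s0 L1-HIT; vc=[12]
#11 0xc6→b12/s0 VC-HIT; vc=[2]
#12 0x28→b2/s0 VC-HIT; vc=[12]
#13 0x2e→b2/s0 L1-HIT; vc=[12]

OUTCOME = VC-HIT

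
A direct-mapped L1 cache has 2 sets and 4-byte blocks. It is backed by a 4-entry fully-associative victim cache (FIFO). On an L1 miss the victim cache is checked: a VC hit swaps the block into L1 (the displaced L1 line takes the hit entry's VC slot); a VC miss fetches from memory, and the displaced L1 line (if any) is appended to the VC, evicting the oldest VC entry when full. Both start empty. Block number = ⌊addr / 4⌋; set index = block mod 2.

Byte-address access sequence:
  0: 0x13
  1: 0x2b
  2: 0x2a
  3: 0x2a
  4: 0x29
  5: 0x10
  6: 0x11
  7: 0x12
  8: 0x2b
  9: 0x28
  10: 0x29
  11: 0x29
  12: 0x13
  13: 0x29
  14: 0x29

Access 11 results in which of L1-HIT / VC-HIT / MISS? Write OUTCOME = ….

OUTCOME = L1-HIT

#0 0x13→b4/s0 MISS; vc=[]
#1 0x2b→b10/s0 MISS; vc=[4]
#2 0x2a→b10/s0 L1-HIT; vc=[4]
#3 0x2a→b10/s0 L1-HIT; vc=[4]
#4 0x29→b10/s0 L1-HIT; vc=[4]
#5 0x10→b4/s0 VC-HIT; vc=[10]
#6 0x11→b4/s0 L1-HIT; vc=[10]
#7 0x12→b4/s0 L1-HIT; vc=[10]
#8 0x2b→b10/s0 VC-HIT; vc=[4]
#9 0x28→b10/s0 L1-HIT; vc=[4]
#10 0x29→b10/s0 L1-HIT; vc=[4]
#11 0x29→b10/s0 L1-HIT; vc=[4]
#12 0x13→b4/s0 VC-HIT; vc=[10]
#13 0x29→b10/s0 VC-HIT; vc=[4]
#14 0x29→b10/s0 L1-HIT; vc=[4]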